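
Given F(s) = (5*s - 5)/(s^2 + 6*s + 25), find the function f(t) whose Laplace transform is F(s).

f(t) = -5*exp(-3*t)*sin(4*t) + 5*exp(-3*t)*cos(4*t)

Complete the square in the denominator: s^2 + 6*s + 25 = (s + 3)^2 + 4^2.
Split the numerator to match: 5*s - 5 = 5·(s + 3) - 5·4.
Invert each term: 5·(s + 3)/((s + 3)^2 + 16) ↔ 5e^(-3t)cos(4t); -5·4/((s + 3)^2 + 16) ↔ -5e^(-3t)sin(4t).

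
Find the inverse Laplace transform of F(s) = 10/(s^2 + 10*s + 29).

5*exp(-5*t)*sin(2*t)

Rewrite the denominator: s^2 + 10*s + 29 = (s + 5)^2 + 4.
The form in (s + 5) signals a first-shifting-theorem factor e^(-5t).
Since L{sin(2t)} = 2/(s^2 + 4), the inverse is e^(-5*t)*sin(2*t), scaled by 5.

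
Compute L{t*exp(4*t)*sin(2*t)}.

4*(s - 4)/(s^2 - 8*s + 20)^2

L{sin(2t)} = 2/(s^2 + 4).
Multiplying by e^(4t) shifts s → s - 4, so L{exp(4*t)*sin(2*t)} = 2/((s - 4)^2 + 4).
Then apply L{t·g(t)} = -d/ds[G(s)] with G(s) = 2/((s - 4)^2 + 4):
differentiating 1 time and applying the sign gives 4*(s - 4)/(s^2 - 8*s + 20)^2.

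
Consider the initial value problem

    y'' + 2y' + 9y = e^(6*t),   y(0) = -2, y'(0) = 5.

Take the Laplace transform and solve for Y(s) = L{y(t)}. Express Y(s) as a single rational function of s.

Y(s) = (-2*s^2 + 13*s - 5)/(s^3 - 4*s^2 - 3*s - 54)

Transform both sides with L{·}.
With L{y''} = s^2 Y - s·y(0) - y'(0) and L{y'} = sY - y(0), with y(0) = -2, y'(0) = 5: the LHS transforms to (s^2 + 2*s + 9)Y - (-2*s + 1).
The right side is L{e^(6*t)} = 1/(s - 6).
So (s^2 + 2*s + 9)Y = 1/(s - 6) + (-2*s + 1).
Isolate Y and clear denominators.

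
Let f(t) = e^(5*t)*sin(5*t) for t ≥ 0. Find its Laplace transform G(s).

G(s) = 5/((s - 5)^2 + 25)

L{sin(5t)} = 5/(s^2 + 25).
By the first shifting theorem, multiplying by e^(5t) replaces s with s - 5.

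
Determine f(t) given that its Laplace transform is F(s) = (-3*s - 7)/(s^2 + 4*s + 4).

f(t) = -t*exp(-2*t) - 3*exp(-2*t)

Factor the denominator: s^2 + 4*s + 4 = (s + 2)^2.
Partial fraction decomposition gives [-3/(s + 2)] + [-1/(s + 2)^2].
Invert each term: -3/(s + 2) ↔ -3e^(-2t); -1/(s + 2)^2 ↔ -t·e^(-2t).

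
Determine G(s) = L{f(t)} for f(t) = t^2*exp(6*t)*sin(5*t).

L{sin(5t)} = 5/(s^2 + 25).
Multiplying by e^(6t) shifts s → s - 6, so L{exp(6*t)*sin(5*t)} = 5/((s - 6)^2 + 25).
Then apply L{t^2·g(t)} = (-1)^2 d^2/ds^2[H(s)] with H(s) = 5/((s - 6)^2 + 25):
differentiating 2 times and applying the sign gives 10*(3*s^2 - 36*s + 83)/(s^2 - 12*s + 61)^3.

G(s) = 10*(3*s^2 - 36*s + 83)/(s^2 - 12*s + 61)^3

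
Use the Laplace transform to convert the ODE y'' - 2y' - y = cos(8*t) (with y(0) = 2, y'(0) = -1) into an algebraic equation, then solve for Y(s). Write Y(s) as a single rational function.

Y(s) = (2*s^3 - 5*s^2 + 129*s - 320)/(s^4 - 2*s^3 + 63*s^2 - 128*s - 64)

Laplace-transform each side.
With L{y''} = s^2 Y - s·y(0) - y'(0) and L{y'} = sY - y(0), with y(0) = 2, y'(0) = -1: the LHS transforms to (s^2 - 2*s - 1)Y - (2*s - 5).
The right side is L{cos(8*t)} = s/(s^2 + 64).
So (s^2 - 2*s - 1)Y = s/(s^2 + 64) + (2*s - 5).
Divide through and combine into a single rational function.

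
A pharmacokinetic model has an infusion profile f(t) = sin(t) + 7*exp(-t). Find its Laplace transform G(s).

G(s) = 1/(s^2 + 1) + 7/(s + 1)

The transform is linear, so treat each term independently.
L{sin(t)} = 1/(s^2 + 1); (7)·[L{e^(-t)} = 1/(s + 1)].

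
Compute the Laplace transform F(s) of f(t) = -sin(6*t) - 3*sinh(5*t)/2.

The transform is linear, so treat each term independently.
(-1)·[L{sin(6t)} = 6/(s^2 + 36)]; (-3/2)·[L{sinh(5t)} = 5/(s^2 - 25)].

F(s) = -6/(s^2 + 36) - 15/(2*(s^2 - 25))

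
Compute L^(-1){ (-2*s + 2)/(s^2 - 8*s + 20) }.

-3*exp(4*t)*sin(2*t) - 2*exp(4*t)*cos(2*t)

Complete the square in the denominator: s^2 - 8*s + 20 = (s - 4)^2 + 2^2.
Split the numerator to match: -2*s + 2 = -2·(s - 4) - 3·2.
Invert each term: -2·(s - 4)/((s - 4)^2 + 4) ↔ -2e^(4t)cos(2t); -3·2/((s - 4)^2 + 4) ↔ -3e^(4t)sin(2t).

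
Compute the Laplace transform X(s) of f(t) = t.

X(s) = s^(-2)

L{t} = 1!/s^2 = 1/s^2.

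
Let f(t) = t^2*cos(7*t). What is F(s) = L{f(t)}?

F(s) = 2*s*(s^2 - 147)/(s^2 + 49)^3

L{cos(7t)} = s/(s^2 + 49).
Then apply L{t^2·g(t)} = (-1)^2 d^2/ds^2[G(s)] with G(s) = s/(s^2 + 49):
differentiating 2 times and applying the sign gives 2*s*(s^2 - 147)/(s^2 + 49)^3.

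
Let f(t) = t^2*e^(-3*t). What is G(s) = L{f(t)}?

G(s) = 2/(s + 3)^3

L{e^(-3t)} = 1/(s + 3).
Then apply L{t^2·g(t)} = (-1)^2 d^2/ds^2[H(s)] with H(s) = 1/(s + 3):
differentiating 2 times and applying the sign gives 2/(s + 3)^3.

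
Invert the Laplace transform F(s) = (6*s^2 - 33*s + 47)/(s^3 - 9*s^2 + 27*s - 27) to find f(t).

Factor the denominator: s^3 - 9*s^2 + 27*s - 27 = (s - 3)^3.
Partial fraction decomposition gives [6/(s - 3)] + [3/(s - 3)^2] + [2/(s - 3)^3].
Invert each term: 6/(s - 3) ↔ 6e^(3t); 3/(s - 3)^2 ↔ 3t·e^(3t); 2/(s - 3)^3 ↔ (1)t^2·e^(3t).

f(t) = t^2*exp(3*t) + 3*t*exp(3*t) + 6*exp(3*t)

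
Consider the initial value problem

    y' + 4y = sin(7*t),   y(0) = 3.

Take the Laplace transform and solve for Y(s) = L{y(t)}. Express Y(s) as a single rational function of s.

Y(s) = (3*s^2 + 154)/(s^3 + 4*s^2 + 49*s + 196)

Take the Laplace transform of both sides.
Using L{y'} = sY - y(0) = sY - 3, the left side becomes (s + 4)Y - (3).
The right side is L{sin(7*t)} = 7/(s^2 + 49).
So (s + 4)Y = 7/(s^2 + 49) + (3).
Divide through and combine into a single rational function.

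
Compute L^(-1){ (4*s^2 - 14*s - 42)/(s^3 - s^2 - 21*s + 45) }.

Factor the denominator: s^3 - s^2 - 21*s + 45 = (s - 3)^2*(s + 5).
Partial fraction decomposition gives [2/(s - 3)] + [-6/(s - 3)^2] + [2/(s + 5)].
Invert each term: 2/(s - 3) ↔ 2e^(3t); -6/(s - 3)^2 ↔ -6t·e^(3t); 2/(s + 5) ↔ 2e^(-5t).

-6*t*exp(3*t) + 2*exp(3*t) + 2*exp(-5*t)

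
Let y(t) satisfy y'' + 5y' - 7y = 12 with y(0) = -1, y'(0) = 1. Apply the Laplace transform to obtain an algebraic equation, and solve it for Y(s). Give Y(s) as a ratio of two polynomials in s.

Y(s) = (-s^2 - 4*s + 12)/(s^3 + 5*s^2 - 7*s)

Laplace-transform each side.
With L{y''} = s^2 Y - s·y(0) - y'(0) and L{y'} = sY - y(0), with y(0) = -1, y'(0) = 1: the LHS transforms to (s^2 + 5*s - 7)Y - (-s - 4).
The right side is L{12} = 12/s.
So (s^2 + 5*s - 7)Y = 12/s + (-s - 4).
Divide through and combine into a single rational function.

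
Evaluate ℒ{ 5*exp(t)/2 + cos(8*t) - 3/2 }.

The transform is linear, so treat each term independently.
(5/2)·[L{e^(t)} = 1/(s - 1)]; L{cos(8t)} = s/(s^2 + 64); L{-3/2} = (-3/2)/s.

s/(s^2 + 64) + 5/(2*(s - 1)) - 3/(2*s)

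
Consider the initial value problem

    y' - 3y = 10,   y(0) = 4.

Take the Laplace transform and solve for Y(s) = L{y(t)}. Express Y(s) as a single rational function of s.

Y(s) = (4*s + 10)/(s^2 - 3*s)

Apply the Laplace transform to the equation.
Using L{y'} = sY - y(0) = sY - 4, the left side becomes (s - 3)Y - (4).
The right side is L{10} = 10/s.
So (s - 3)Y = 10/s + (4).
Divide through and combine into a single rational function.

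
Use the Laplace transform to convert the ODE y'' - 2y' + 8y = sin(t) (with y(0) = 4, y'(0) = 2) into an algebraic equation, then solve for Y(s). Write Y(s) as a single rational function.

Y(s) = (4*s^3 - 6*s^2 + 4*s - 5)/(s^4 - 2*s^3 + 9*s^2 - 2*s + 8)

Take the Laplace transform of both sides.
With L{y''} = s^2 Y - s·y(0) - y'(0) and L{y'} = sY - y(0), with y(0) = 4, y'(0) = 2: the LHS transforms to (s^2 - 2*s + 8)Y - (4*s - 6).
The right side is L{sin(t)} = 1/(s^2 + 1).
So (s^2 - 2*s + 8)Y = 1/(s^2 + 1) + (4*s - 6).
Isolate Y and clear denominators.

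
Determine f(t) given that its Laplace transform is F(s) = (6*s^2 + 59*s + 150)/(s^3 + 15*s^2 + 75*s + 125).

f(t) = 5*t^2*exp(-5*t)/2 - t*exp(-5*t) + 6*exp(-5*t)

Factor the denominator: s^3 + 15*s^2 + 75*s + 125 = (s + 5)^3.
Partial fraction decomposition gives [6/(s + 5)] + [-1/(s + 5)^2] + [5/(s + 5)^3].
Invert each term: 6/(s + 5) ↔ 6e^(-5t); -1/(s + 5)^2 ↔ -t·e^(-5t); 5/(s + 5)^3 ↔ (5/2)t^2·e^(-5t).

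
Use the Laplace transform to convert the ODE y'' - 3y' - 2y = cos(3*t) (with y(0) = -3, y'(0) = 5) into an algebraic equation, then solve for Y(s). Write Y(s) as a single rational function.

Y(s) = (-3*s^3 + 14*s^2 - 26*s + 126)/(s^4 - 3*s^3 + 7*s^2 - 27*s - 18)

Laplace-transform each side.
Using L{y''} = s^2 Y - s·y(0) - y'(0) and L{y'} = sY - y(0), with y(0) = -3, y'(0) = 5, the left side becomes (s^2 - 3*s - 2)Y - (-3*s + 14).
The right side is L{cos(3*t)} = s/(s^2 + 9).
So (s^2 - 3*s - 2)Y = s/(s^2 + 9) + (-3*s + 14).
Divide through and combine into a single rational function.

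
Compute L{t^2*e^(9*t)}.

L{e^(9t)} = 1/(s - 9).
Then apply L{t^2·g(t)} = (-1)^2 d^2/ds^2[H(s)] with H(s) = 1/(s - 9):
differentiating 2 times and applying the sign gives 2/(s - 9)^3.

2/(s - 9)^3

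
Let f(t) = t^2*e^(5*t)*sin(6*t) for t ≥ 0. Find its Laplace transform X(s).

L{sin(6t)} = 6/(s^2 + 36).
Multiplying by e^(5t) shifts s → s - 5, so L{e^(5*t)*sin(6*t)} = 6/((s - 5)^2 + 36).
Then apply L{t^2·g(t)} = (-1)^2 d^2/ds^2[G(s)] with G(s) = 6/((s - 5)^2 + 36):
differentiating 2 times and applying the sign gives 36*(s^2 - 10*s + 13)/(s^2 - 10*s + 61)^3.

X(s) = 36*(s^2 - 10*s + 13)/(s^2 - 10*s + 61)^3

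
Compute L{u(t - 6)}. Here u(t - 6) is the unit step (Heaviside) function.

exp(-6*s)/s

By the second shifting theorem, L{u(t - c)·g(t - c)} = e^(-cs)·G(s) with c = 6 and G(s) = L{g(t)}.
L{1} = 1/s.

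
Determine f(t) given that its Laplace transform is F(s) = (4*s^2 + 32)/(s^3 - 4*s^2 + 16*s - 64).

Factor the denominator: s^3 - 4*s^2 + 16*s - 64 = (s - 4)*(s^2 + 16).
Partial fraction decomposition gives [3/(s - 4)] + [s/(s^2 + 16)] + [4/(s^2 + 16)].
Invert each term: 3/(s - 4) ↔ 3e^(4t); 1·s/(s^2 + 16) ↔ cos(4t); 1·4/(s^2 + 16) ↔ sin(4t).

f(t) = 3*exp(4*t) + sin(4*t) + cos(4*t)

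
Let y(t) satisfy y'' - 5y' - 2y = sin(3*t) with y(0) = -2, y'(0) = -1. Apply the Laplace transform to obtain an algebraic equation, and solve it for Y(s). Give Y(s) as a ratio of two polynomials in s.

Y(s) = (-2*s^3 + 9*s^2 - 18*s + 84)/(s^4 - 5*s^3 + 7*s^2 - 45*s - 18)

Laplace-transform each side.
The derivative rules (L{y''} = s^2 Y - s·y(0) - y'(0) and L{y'} = sY - y(0), with y(0) = -2, y'(0) = -1) turn the left side into (s^2 - 5*s - 2)Y - (-2*s + 9).
The right side is L{sin(3*t)} = 3/(s^2 + 9).
So (s^2 - 5*s - 2)Y = 3/(s^2 + 9) + (-2*s + 9).
Solve for Y(s) and write it as one ratio of polynomials.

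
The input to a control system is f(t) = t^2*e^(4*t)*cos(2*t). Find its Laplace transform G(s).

G(s) = 2*(s - 4)*(s^2 - 8*s + 4)/(s^2 - 8*s + 20)^3

L{cos(2t)} = s/(s^2 + 4).
Multiplying by e^(4t) shifts s → s - 4, so L{e^(4*t)*cos(2*t)} = (s - 4)/((s - 4)^2 + 4).
Then apply L{t^2·g(t)} = (-1)^2 d^2/ds^2[H(s)] with H(s) = (s - 4)/((s - 4)^2 + 4):
differentiating 2 times and applying the sign gives 2*(s - 4)*(s^2 - 8*s + 4)/(s^2 - 8*s + 20)^3.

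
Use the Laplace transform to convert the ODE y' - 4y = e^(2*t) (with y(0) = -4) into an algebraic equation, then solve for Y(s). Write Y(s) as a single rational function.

Apply the Laplace transform to the equation.
The derivative rules (L{y'} = sY - y(0) = sY - (-4)) turn the left side into (s - 4)Y - (-4).
The right side is L{e^(2*t)} = 1/(s - 2).
So (s - 4)Y = 1/(s - 2) + (-4).
Isolate Y and clear denominators.

Y(s) = (-4*s + 9)/(s^2 - 6*s + 8)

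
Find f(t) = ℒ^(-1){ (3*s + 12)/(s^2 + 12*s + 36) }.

Factor the denominator: s^2 + 12*s + 36 = (s + 6)^2.
Partial fraction decomposition gives [3/(s + 6)] + [-6/(s + 6)^2].
Invert each term: 3/(s + 6) ↔ 3e^(-6t); -6/(s + 6)^2 ↔ -6t·e^(-6t).

f(t) = -6*t*exp(-6*t) + 3*exp(-6*t)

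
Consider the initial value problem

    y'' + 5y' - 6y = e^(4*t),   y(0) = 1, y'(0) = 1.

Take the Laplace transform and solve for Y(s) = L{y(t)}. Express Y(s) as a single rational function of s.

Y(s) = (s^2 + 2*s - 23)/(s^3 + s^2 - 26*s + 24)

Transform both sides with L{·}.
Using L{y''} = s^2 Y - s·y(0) - y'(0) and L{y'} = sY - y(0), with y(0) = 1, y'(0) = 1, the left side becomes (s^2 + 5*s - 6)Y - (s + 6).
The right side is L{e^(4*t)} = 1/(s - 4).
So (s^2 + 5*s - 6)Y = 1/(s - 4) + (s + 6).
Divide through and combine into a single rational function.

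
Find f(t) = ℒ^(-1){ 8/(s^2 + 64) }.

Since L{sin(8t)} = 8/(s^2 + 64), the inverse is sin(8*t).

f(t) = sin(8*t)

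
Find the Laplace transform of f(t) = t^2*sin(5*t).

L{sin(5t)} = 5/(s^2 + 25).
Then apply L{t^2·g(t)} = (-1)^2 d^2/ds^2[H(s)] with H(s) = 5/(s^2 + 25):
differentiating 2 times and applying the sign gives 10*(3*s^2 - 25)/(s^2 + 25)^3.

10*(3*s^2 - 25)/(s^2 + 25)^3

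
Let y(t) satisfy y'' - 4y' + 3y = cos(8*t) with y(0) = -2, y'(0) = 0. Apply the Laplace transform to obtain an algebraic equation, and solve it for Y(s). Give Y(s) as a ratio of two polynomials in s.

Y(s) = (-2*s^3 + 8*s^2 - 127*s + 512)/(s^4 - 4*s^3 + 67*s^2 - 256*s + 192)

Transform both sides with L{·}.
The derivative rules (L{y''} = s^2 Y - s·y(0) - y'(0) and L{y'} = sY - y(0), with y(0) = -2, y'(0) = 0) turn the left side into (s^2 - 4*s + 3)Y - (-2*s + 8).
The right side is L{cos(8*t)} = s/(s^2 + 64).
So (s^2 - 4*s + 3)Y = s/(s^2 + 64) + (-2*s + 8).
Divide through and combine into a single rational function.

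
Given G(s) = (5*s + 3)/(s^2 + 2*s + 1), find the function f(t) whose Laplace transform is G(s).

f(t) = -2*t*exp(-t) + 5*exp(-t)

Factor the denominator: s^2 + 2*s + 1 = (s + 1)^2.
Partial fraction decomposition gives [5/(s + 1)] + [-2/(s + 1)^2].
Invert each term: 5/(s + 1) ↔ 5e^(-t); -2/(s + 1)^2 ↔ -2t·e^(-t).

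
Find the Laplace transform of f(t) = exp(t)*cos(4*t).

(s - 1)/((s - 1)^2 + 16)

L{cos(4t)} = s/(s^2 + 16).
By the first shifting theorem, multiplying by e^(t) replaces s with s - 1.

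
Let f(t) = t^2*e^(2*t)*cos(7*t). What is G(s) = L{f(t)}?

G(s) = 2*(s - 2)*(s^2 - 4*s - 143)/(s^2 - 4*s + 53)^3

L{cos(7t)} = s/(s^2 + 49).
Multiplying by e^(2t) shifts s → s - 2, so L{e^(2*t)*cos(7*t)} = (s - 2)/((s - 2)^2 + 49).
Then apply L{t^2·g(t)} = (-1)^2 d^2/ds^2[H(s)] with H(s) = (s - 2)/((s - 2)^2 + 49):
differentiating 2 times and applying the sign gives 2*(s - 2)*(s^2 - 4*s - 143)/(s^2 - 4*s + 53)^3.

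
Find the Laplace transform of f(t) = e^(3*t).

1/(s - 3)

L{e^(3t)} = 1/(s - 3).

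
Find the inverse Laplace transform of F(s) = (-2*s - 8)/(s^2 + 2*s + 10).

Complete the square in the denominator: s^2 + 2*s + 10 = (s + 1)^2 + 3^2.
Split the numerator to match: -2*s - 8 = -2·(s + 1) - 2·3.
Invert each term: -2·(s + 1)/((s + 1)^2 + 9) ↔ -2e^(-t)cos(3t); -2·3/((s + 1)^2 + 9) ↔ -2e^(-t)sin(3t).

-2*exp(-t)*sin(3*t) - 2*exp(-t)*cos(3*t)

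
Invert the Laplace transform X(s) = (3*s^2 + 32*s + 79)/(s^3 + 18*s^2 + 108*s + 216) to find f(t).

Factor the denominator: s^3 + 18*s^2 + 108*s + 216 = (s + 6)^3.
Partial fraction decomposition gives [3/(s + 6)] + [-4/(s + 6)^2] + [-5/(s + 6)^3].
Invert each term: 3/(s + 6) ↔ 3e^(-6t); -4/(s + 6)^2 ↔ -4t·e^(-6t); -5/(s + 6)^3 ↔ (-5/2)t^2·e^(-6t).

f(t) = -5*t^2*exp(-6*t)/2 - 4*t*exp(-6*t) + 3*exp(-6*t)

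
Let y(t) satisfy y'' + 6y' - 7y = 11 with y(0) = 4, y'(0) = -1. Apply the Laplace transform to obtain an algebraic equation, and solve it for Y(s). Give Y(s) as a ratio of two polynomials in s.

Y(s) = (4*s^2 + 23*s + 11)/(s^3 + 6*s^2 - 7*s)

Transform both sides with L{·}.
Using L{y''} = s^2 Y - s·y(0) - y'(0) and L{y'} = sY - y(0), with y(0) = 4, y'(0) = -1, the left side becomes (s^2 + 6*s - 7)Y - (4*s + 23).
The right side is L{11} = 11/s.
So (s^2 + 6*s - 7)Y = 11/s + (4*s + 23).
Isolate Y and clear denominators.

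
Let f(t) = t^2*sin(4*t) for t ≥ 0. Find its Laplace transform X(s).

X(s) = 8*(3*s^2 - 16)/(s^2 + 16)^3

L{sin(4t)} = 4/(s^2 + 16).
Then apply L{t^2·g(t)} = (-1)^2 d^2/ds^2[G(s)] with G(s) = 4/(s^2 + 16):
differentiating 2 times and applying the sign gives 8*(3*s^2 - 16)/(s^2 + 16)^3.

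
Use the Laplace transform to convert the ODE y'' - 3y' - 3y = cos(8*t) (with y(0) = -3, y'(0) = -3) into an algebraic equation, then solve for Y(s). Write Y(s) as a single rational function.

Y(s) = (-3*s^3 + 6*s^2 - 191*s + 384)/(s^4 - 3*s^3 + 61*s^2 - 192*s - 192)

Laplace-transform each side.
Using L{y''} = s^2 Y - s·y(0) - y'(0) and L{y'} = sY - y(0), with y(0) = -3, y'(0) = -3, the left side becomes (s^2 - 3*s - 3)Y - (-3*s + 6).
The right side is L{cos(8*t)} = s/(s^2 + 64).
So (s^2 - 3*s - 3)Y = s/(s^2 + 64) + (-3*s + 6).
Divide through and combine into a single rational function.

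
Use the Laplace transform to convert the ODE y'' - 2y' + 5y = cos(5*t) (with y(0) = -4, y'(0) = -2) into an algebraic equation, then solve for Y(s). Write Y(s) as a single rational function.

Y(s) = (-4*s^3 + 6*s^2 - 99*s + 150)/(s^4 - 2*s^3 + 30*s^2 - 50*s + 125)

Take the Laplace transform of both sides.
With L{y''} = s^2 Y - s·y(0) - y'(0) and L{y'} = sY - y(0), with y(0) = -4, y'(0) = -2: the LHS transforms to (s^2 - 2*s + 5)Y - (-4*s + 6).
The right side is L{cos(5*t)} = s/(s^2 + 25).
So (s^2 - 2*s + 5)Y = s/(s^2 + 25) + (-4*s + 6).
Divide through and combine into a single rational function.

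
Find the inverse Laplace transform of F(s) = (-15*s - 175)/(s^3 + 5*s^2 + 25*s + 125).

-5*sin(5*t) + 2*cos(5*t) - 2*exp(-5*t)

Factor the denominator: s^3 + 5*s^2 + 25*s + 125 = (s + 5)*(s^2 + 25).
Partial fraction decomposition gives [-2/(s + 5)] + [2*s/(s^2 + 25)] + [-25/(s^2 + 25)].
Invert each term: -2/(s + 5) ↔ -2e^(-5t); 2·s/(s^2 + 25) ↔ 2cos(5t); -5·5/(s^2 + 25) ↔ -5sin(5t).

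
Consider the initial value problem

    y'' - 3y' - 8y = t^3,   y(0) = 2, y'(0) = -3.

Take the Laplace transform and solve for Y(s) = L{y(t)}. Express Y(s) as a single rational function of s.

Laplace-transform each side.
With L{y''} = s^2 Y - s·y(0) - y'(0) and L{y'} = sY - y(0), with y(0) = 2, y'(0) = -3: the LHS transforms to (s^2 - 3*s - 8)Y - (2*s - 9).
The right side is L{t^3} = 6/s^4.
So (s^2 - 3*s - 8)Y = 6/s^4 + (2*s - 9).
Solve for Y(s) and write it as one ratio of polynomials.

Y(s) = (2*s^5 - 9*s^4 + 6)/(s^6 - 3*s^5 - 8*s^4)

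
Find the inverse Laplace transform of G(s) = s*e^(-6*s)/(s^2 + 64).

The factor e^(-6s) signals a time shift by c = 6 (second shifting theorem).
L{cos(8t)} = s/(s^2 + 64), so L^-1{s/(s^2 + 64)} = cos(8*t).
Hence the inverse is u(t - 6) times that function evaluated at t - 6.

Heaviside(t - 6)*(cos(8*t - 48))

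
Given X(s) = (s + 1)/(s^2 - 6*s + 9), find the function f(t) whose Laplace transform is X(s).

Factor the denominator: s^2 - 6*s + 9 = (s - 3)^2.
Partial fraction decomposition gives [1/(s - 3)] + [4/(s - 3)^2].
Invert each term: 1/(s - 3) ↔ e^(3t); 4/(s - 3)^2 ↔ 4t·e^(3t).

f(t) = 4*t*exp(3*t) + exp(3*t)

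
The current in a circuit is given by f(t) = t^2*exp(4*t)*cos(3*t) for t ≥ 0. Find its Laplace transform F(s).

F(s) = 2*(s - 4)*(s^2 - 8*s - 11)/(s^2 - 8*s + 25)^3

L{cos(3t)} = s/(s^2 + 9).
Multiplying by e^(4t) shifts s → s - 4, so L{exp(4*t)*cos(3*t)} = (s - 4)/((s - 4)^2 + 9).
Then apply L{t^2·g(t)} = (-1)^2 d^2/ds^2[G(s)] with G(s) = (s - 4)/((s - 4)^2 + 9):
differentiating 2 times and applying the sign gives 2*(s - 4)*(s^2 - 8*s - 11)/(s^2 - 8*s + 25)^3.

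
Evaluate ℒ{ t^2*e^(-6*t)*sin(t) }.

2*(3*s^2 + 36*s + 107)/(s^2 + 12*s + 37)^3

L{sin(t)} = 1/(s^2 + 1).
Multiplying by e^(-6t) shifts s → s + 6, so L{e^(-6*t)*sin(t)} = 1/((s + 6)^2 + 1).
Then apply L{t^2·g(t)} = (-1)^2 d^2/ds^2[G(s)] with G(s) = 1/((s + 6)^2 + 1):
differentiating 2 times and applying the sign gives 2*(3*s^2 + 36*s + 107)/(s^2 + 12*s + 37)^3.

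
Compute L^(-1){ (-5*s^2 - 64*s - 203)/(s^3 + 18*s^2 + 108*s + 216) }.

Factor the denominator: s^3 + 18*s^2 + 108*s + 216 = (s + 6)^3.
Partial fraction decomposition gives [-5/(s + 6)] + [-4/(s + 6)^2] + [(s + 6)^(-3)].
Invert each term: -5/(s + 6) ↔ -5e^(-6t); -4/(s + 6)^2 ↔ -4t·e^(-6t); 1/(s + 6)^3 ↔ (1/2)t^2·e^(-6t).

t^2*exp(-6*t)/2 - 4*t*exp(-6*t) - 5*exp(-6*t)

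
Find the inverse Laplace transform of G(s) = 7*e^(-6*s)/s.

The factor e^(-6s) signals a time shift by c = 6 (second shifting theorem).
L{7} = 7/s, so L^-1{7/s} = 7.
Hence the inverse is u(t - 6) times that function evaluated at t - 6.

Heaviside(t - 6)*(7)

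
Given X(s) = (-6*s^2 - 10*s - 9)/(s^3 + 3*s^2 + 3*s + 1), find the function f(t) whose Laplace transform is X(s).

f(t) = -5*t^2*exp(-t)/2 + 2*t*exp(-t) - 6*exp(-t)

Factor the denominator: s^3 + 3*s^2 + 3*s + 1 = (s + 1)^3.
Partial fraction decomposition gives [-6/(s + 1)] + [2/(s + 1)^2] + [-5/(s + 1)^3].
Invert each term: -6/(s + 1) ↔ -6e^(-t); 2/(s + 1)^2 ↔ 2t·e^(-t); -5/(s + 1)^3 ↔ (-5/2)t^2·e^(-t).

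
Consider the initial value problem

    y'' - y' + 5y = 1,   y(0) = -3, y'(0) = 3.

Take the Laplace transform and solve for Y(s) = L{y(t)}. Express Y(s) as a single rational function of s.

Y(s) = (-3*s^2 + 6*s + 1)/(s^3 - s^2 + 5*s)

Transform both sides with L{·}.
The derivative rules (L{y''} = s^2 Y - s·y(0) - y'(0) and L{y'} = sY - y(0), with y(0) = -3, y'(0) = 3) turn the left side into (s^2 - s + 5)Y - (-3*s + 6).
The right side is L{1} = 1/s.
So (s^2 - s + 5)Y = 1/s + (-3*s + 6).
Isolate Y and clear denominators.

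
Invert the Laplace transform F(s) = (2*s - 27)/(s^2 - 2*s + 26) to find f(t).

Complete the square in the denominator: s^2 - 2*s + 26 = (s - 1)^2 + 5^2.
Split the numerator to match: 2*s - 27 = 2·(s - 1) - 5·5.
Invert each term: 2·(s - 1)/((s - 1)^2 + 25) ↔ 2e^(t)cos(5t); -5·5/((s - 1)^2 + 25) ↔ -5e^(t)sin(5t).

f(t) = -5*exp(t)*sin(5*t) + 2*exp(t)*cos(5*t)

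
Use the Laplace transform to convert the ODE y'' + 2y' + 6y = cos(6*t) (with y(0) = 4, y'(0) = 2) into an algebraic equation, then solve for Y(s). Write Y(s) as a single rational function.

Y(s) = (4*s^3 + 10*s^2 + 145*s + 360)/(s^4 + 2*s^3 + 42*s^2 + 72*s + 216)

Apply the Laplace transform to the equation.
Using L{y''} = s^2 Y - s·y(0) - y'(0) and L{y'} = sY - y(0), with y(0) = 4, y'(0) = 2, the left side becomes (s^2 + 2*s + 6)Y - (4*s + 10).
The right side is L{cos(6*t)} = s/(s^2 + 36).
So (s^2 + 2*s + 6)Y = s/(s^2 + 36) + (4*s + 10).
Solve for Y(s) and write it as one ratio of polynomials.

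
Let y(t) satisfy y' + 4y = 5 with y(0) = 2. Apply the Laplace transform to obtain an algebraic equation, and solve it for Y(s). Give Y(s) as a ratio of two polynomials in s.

Y(s) = (2*s + 5)/(s^2 + 4*s)

Transform both sides with L{·}.
Using L{y'} = sY - y(0) = sY - 2, the left side becomes (s + 4)Y - (2).
The right side is L{5} = 5/s.
So (s + 4)Y = 5/s + (2).
Solve for Y(s) and write it as one ratio of polynomials.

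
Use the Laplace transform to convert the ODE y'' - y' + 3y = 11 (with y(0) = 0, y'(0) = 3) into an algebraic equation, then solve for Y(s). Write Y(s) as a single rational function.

Take the Laplace transform of both sides.
The derivative rules (L{y''} = s^2 Y - s·y(0) - y'(0) and L{y'} = sY - y(0), with y(0) = 0, y'(0) = 3) turn the left side into (s^2 - s + 3)Y - (3).
The right side is L{11} = 11/s.
So (s^2 - s + 3)Y = 11/s + (3).
Solve for Y(s) and write it as one ratio of polynomials.

Y(s) = (3*s + 11)/(s^3 - s^2 + 3*s)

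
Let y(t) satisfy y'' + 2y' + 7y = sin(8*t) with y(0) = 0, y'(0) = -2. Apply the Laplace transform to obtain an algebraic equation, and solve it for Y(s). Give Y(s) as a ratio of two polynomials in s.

Transform both sides with L{·}.
The derivative rules (L{y''} = s^2 Y - s·y(0) - y'(0) and L{y'} = sY - y(0), with y(0) = 0, y'(0) = -2) turn the left side into (s^2 + 2*s + 7)Y - (-2).
The right side is L{sin(8*t)} = 8/(s^2 + 64).
So (s^2 + 2*s + 7)Y = 8/(s^2 + 64) + (-2).
Divide through and combine into a single rational function.

Y(s) = (-2*s^2 - 120)/(s^4 + 2*s^3 + 71*s^2 + 128*s + 448)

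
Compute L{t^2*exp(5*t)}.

L{e^(5t)} = 1/(s - 5).
Then apply L{t^2·g(t)} = (-1)^2 d^2/ds^2[G(s)] with G(s) = 1/(s - 5):
differentiating 2 times and applying the sign gives 2/(s - 5)^3.

2/(s - 5)^3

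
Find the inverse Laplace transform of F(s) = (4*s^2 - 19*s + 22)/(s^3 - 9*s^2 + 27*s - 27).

Factor the denominator: s^3 - 9*s^2 + 27*s - 27 = (s - 3)^3.
Partial fraction decomposition gives [4/(s - 3)] + [5/(s - 3)^2] + [(s - 3)^(-3)].
Invert each term: 4/(s - 3) ↔ 4e^(3t); 5/(s - 3)^2 ↔ 5t·e^(3t); 1/(s - 3)^3 ↔ (1/2)t^2·e^(3t).

t^2*exp(3*t)/2 + 5*t*exp(3*t) + 4*exp(3*t)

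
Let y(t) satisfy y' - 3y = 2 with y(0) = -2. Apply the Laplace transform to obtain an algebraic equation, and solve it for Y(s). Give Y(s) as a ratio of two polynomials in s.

Apply the Laplace transform to the equation.
With L{y'} = sY - y(0) = sY - (-2): the LHS transforms to (s - 3)Y - (-2).
The right side is L{2} = 2/s.
So (s - 3)Y = 2/s + (-2).
Isolate Y and clear denominators.

Y(s) = (-2*s + 2)/(s^2 - 3*s)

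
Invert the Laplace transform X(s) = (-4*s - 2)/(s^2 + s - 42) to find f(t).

f(t) = -2*exp(6*t) - 2*exp(-7*t)

Factor the denominator: s^2 + s - 42 = (s - 6)*(s + 7).
Partial fraction decomposition gives [-2/(s - 6)] + [-2/(s + 7)].
Invert each term: -2/(s - 6) ↔ -2e^(6t); -2/(s + 7) ↔ -2e^(-7t).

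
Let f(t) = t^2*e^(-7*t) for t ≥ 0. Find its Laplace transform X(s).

X(s) = 2/(s + 7)^3

L{e^(-7t)} = 1/(s + 7).
Then apply L{t^2·g(t)} = (-1)^2 d^2/ds^2[G(s)] with G(s) = 1/(s + 7):
differentiating 2 times and applying the sign gives 2/(s + 7)^3.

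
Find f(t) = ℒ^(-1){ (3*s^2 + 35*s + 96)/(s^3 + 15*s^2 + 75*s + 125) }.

Factor the denominator: s^3 + 15*s^2 + 75*s + 125 = (s + 5)^3.
Partial fraction decomposition gives [3/(s + 5)] + [5/(s + 5)^2] + [-4/(s + 5)^3].
Invert each term: 3/(s + 5) ↔ 3e^(-5t); 5/(s + 5)^2 ↔ 5t·e^(-5t); -4/(s + 5)^3 ↔ (-2)t^2·e^(-5t).

f(t) = -2*t^2*exp(-5*t) + 5*t*exp(-5*t) + 3*exp(-5*t)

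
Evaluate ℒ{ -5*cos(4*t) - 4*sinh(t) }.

-5*s/(s^2 + 16) - 4/(s^2 - 1)

Apply the Laplace transform termwise.
(-5)·[L{cos(4t)} = s/(s^2 + 16)]; (-4)·[L{sinh(t)} = 1/(s^2 - 1)].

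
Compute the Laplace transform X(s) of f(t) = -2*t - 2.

By linearity of the Laplace transform, transform each term separately.
(-2)·[L{t} = 1!/s^2 = 1/s^2]; L{-2} = -2/s.

X(s) = -2/s - 2/s^2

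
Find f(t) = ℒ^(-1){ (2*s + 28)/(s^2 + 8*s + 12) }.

f(t) = 6*exp(-2*t) - 4*exp(-6*t)

Factor the denominator: s^2 + 8*s + 12 = (s + 2)*(s + 6).
Partial fraction decomposition gives [6/(s + 2)] + [-4/(s + 6)].
Invert each term: 6/(s + 2) ↔ 6e^(-2t); -4/(s + 6) ↔ -4e^(-6t).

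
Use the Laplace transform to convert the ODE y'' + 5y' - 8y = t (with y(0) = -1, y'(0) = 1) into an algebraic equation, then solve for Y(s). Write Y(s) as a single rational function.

Take the Laplace transform of both sides.
With L{y''} = s^2 Y - s·y(0) - y'(0) and L{y'} = sY - y(0), with y(0) = -1, y'(0) = 1: the LHS transforms to (s^2 + 5*s - 8)Y - (-s - 4).
The right side is L{t} = s^(-2).
So (s^2 + 5*s - 8)Y = s^(-2) + (-s - 4).
Isolate Y and clear denominators.

Y(s) = (-s^3 - 4*s^2 + 1)/(s^4 + 5*s^3 - 8*s^2)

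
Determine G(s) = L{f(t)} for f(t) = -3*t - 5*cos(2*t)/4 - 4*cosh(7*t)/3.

The transform is linear, so treat each term independently.
(-3)·[L{t} = 1!/s^2 = 1/s^2]; (-5/4)·[L{cos(2t)} = s/(s^2 + 4)]; (-4/3)·[L{cosh(7t)} = s/(s^2 - 49)].

G(s) = -5*s/(4*(s^2 + 4)) - 4*s/(3*(s^2 - 49)) - 3/s^2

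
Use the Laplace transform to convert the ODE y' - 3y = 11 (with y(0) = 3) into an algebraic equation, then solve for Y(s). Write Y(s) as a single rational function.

Laplace-transform each side.
Using L{y'} = sY - y(0) = sY - 3, the left side becomes (s - 3)Y - (3).
The right side is L{11} = 11/s.
So (s - 3)Y = 11/s + (3).
Divide through and combine into a single rational function.

Y(s) = (3*s + 11)/(s^2 - 3*s)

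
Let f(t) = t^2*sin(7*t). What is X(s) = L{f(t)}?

L{sin(7t)} = 7/(s^2 + 49).
Then apply L{t^2·g(t)} = (-1)^2 d^2/ds^2[G(s)] with G(s) = 7/(s^2 + 49):
differentiating 2 times and applying the sign gives 14*(3*s^2 - 49)/(s^2 + 49)^3.

X(s) = 14*(3*s^2 - 49)/(s^2 + 49)^3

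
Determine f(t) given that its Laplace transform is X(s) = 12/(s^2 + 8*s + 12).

Factor the denominator: s^2 + 8*s + 12 = (s + 2)*(s + 6).
Partial fraction decomposition gives [-3/(s + 6)] + [3/(s + 2)].
Invert each term: -3/(s + 6) ↔ -3e^(-6t); 3/(s + 2) ↔ 3e^(-2t).

f(t) = 3*exp(-2*t) - 3*exp(-6*t)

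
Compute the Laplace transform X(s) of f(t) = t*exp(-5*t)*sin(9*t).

X(s) = 18*(s + 5)/(s^2 + 10*s + 106)^2

L{sin(9t)} = 9/(s^2 + 81).
Multiplying by e^(-5t) shifts s → s + 5, so L{exp(-5*t)*sin(9*t)} = 9/((s + 5)^2 + 81).
Then apply L{t·g(t)} = -d/ds[G(s)] with G(s) = 9/((s + 5)^2 + 81):
differentiating 1 time and applying the sign gives 18*(s + 5)/(s^2 + 10*s + 106)^2.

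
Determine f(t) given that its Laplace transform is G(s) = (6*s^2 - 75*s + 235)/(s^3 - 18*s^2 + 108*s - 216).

f(t) = t^2*exp(6*t)/2 - 3*t*exp(6*t) + 6*exp(6*t)

Factor the denominator: s^3 - 18*s^2 + 108*s - 216 = (s - 6)^3.
Partial fraction decomposition gives [6/(s - 6)] + [-3/(s - 6)^2] + [(s - 6)^(-3)].
Invert each term: 6/(s - 6) ↔ 6e^(6t); -3/(s - 6)^2 ↔ -3t·e^(6t); 1/(s - 6)^3 ↔ (1/2)t^2·e^(6t).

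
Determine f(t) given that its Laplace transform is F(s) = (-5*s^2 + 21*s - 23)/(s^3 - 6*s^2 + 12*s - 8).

Factor the denominator: s^3 - 6*s^2 + 12*s - 8 = (s - 2)^3.
Partial fraction decomposition gives [-5/(s - 2)] + [(s - 2)^(-2)] + [-1/(s - 2)^3].
Invert each term: -5/(s - 2) ↔ -5e^(2t); 1/(s - 2)^2 ↔ t·e^(2t); -1/(s - 2)^3 ↔ (-1/2)t^2·e^(2t).

f(t) = -t^2*exp(2*t)/2 + t*exp(2*t) - 5*exp(2*t)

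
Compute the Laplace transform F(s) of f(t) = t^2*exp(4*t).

L{e^(4t)} = 1/(s - 4).
Then apply L{t^2·g(t)} = (-1)^2 d^2/ds^2[G(s)] with G(s) = 1/(s - 4):
differentiating 2 times and applying the sign gives 2/(s - 4)^3.

F(s) = 2/(s - 4)^3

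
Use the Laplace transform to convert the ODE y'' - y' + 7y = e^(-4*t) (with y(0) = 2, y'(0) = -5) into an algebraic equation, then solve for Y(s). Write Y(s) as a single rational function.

Apply the Laplace transform to the equation.
The derivative rules (L{y''} = s^2 Y - s·y(0) - y'(0) and L{y'} = sY - y(0), with y(0) = 2, y'(0) = -5) turn the left side into (s^2 - s + 7)Y - (2*s - 7).
The right side is L{e^(-4*t)} = 1/(s + 4).
So (s^2 - s + 7)Y = 1/(s + 4) + (2*s - 7).
Divide through and combine into a single rational function.

Y(s) = (2*s^2 + s - 27)/(s^3 + 3*s^2 + 3*s + 28)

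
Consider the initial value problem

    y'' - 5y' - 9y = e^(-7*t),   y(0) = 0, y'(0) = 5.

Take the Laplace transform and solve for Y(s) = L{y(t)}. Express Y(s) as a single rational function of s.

Take the Laplace transform of both sides.
Using L{y''} = s^2 Y - s·y(0) - y'(0) and L{y'} = sY - y(0), with y(0) = 0, y'(0) = 5, the left side becomes (s^2 - 5*s - 9)Y - (5).
The right side is L{e^(-7*t)} = 1/(s + 7).
So (s^2 - 5*s - 9)Y = 1/(s + 7) + (5).
Divide through and combine into a single rational function.

Y(s) = (5*s + 36)/(s^3 + 2*s^2 - 44*s - 63)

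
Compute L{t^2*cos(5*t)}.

2*s*(s^2 - 75)/(s^2 + 25)^3

L{cos(5t)} = s/(s^2 + 25).
Then apply L{t^2·g(t)} = (-1)^2 d^2/ds^2[G(s)] with G(s) = s/(s^2 + 25):
differentiating 2 times and applying the sign gives 2*s*(s^2 - 75)/(s^2 + 25)^3.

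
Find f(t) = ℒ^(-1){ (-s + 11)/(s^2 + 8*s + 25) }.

f(t) = 5*exp(-4*t)*sin(3*t) - exp(-4*t)*cos(3*t)

Complete the square in the denominator: s^2 + 8*s + 25 = (s + 4)^2 + 3^2.
Split the numerator to match: -s + 11 = -1·(s + 4) + 5·3.
Invert each term: -1·(s + 4)/((s + 4)^2 + 9) ↔ -e^(-4t)cos(3t); 5·3/((s + 4)^2 + 9) ↔ 5e^(-4t)sin(3t).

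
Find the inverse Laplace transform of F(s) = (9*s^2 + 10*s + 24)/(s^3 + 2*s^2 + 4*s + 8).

sin(2*t) + 4*cos(2*t) + 5*exp(-2*t)

Factor the denominator: s^3 + 2*s^2 + 4*s + 8 = (s + 2)*(s^2 + 4).
Partial fraction decomposition gives [5/(s + 2)] + [4*s/(s^2 + 4)] + [2/(s^2 + 4)].
Invert each term: 5/(s + 2) ↔ 5e^(-2t); 4·s/(s^2 + 4) ↔ 4cos(2t); 1·2/(s^2 + 4) ↔ sin(2t).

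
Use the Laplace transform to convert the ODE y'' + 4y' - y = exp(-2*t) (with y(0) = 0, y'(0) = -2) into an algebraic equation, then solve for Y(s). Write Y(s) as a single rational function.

Y(s) = (-2*s - 3)/(s^3 + 6*s^2 + 7*s - 2)

Transform both sides with L{·}.
Using L{y''} = s^2 Y - s·y(0) - y'(0) and L{y'} = sY - y(0), with y(0) = 0, y'(0) = -2, the left side becomes (s^2 + 4*s - 1)Y - (-2).
The right side is L{exp(-2*t)} = 1/(s + 2).
So (s^2 + 4*s - 1)Y = 1/(s + 2) + (-2).
Divide through and combine into a single rational function.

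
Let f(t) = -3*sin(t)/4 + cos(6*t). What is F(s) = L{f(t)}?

The transform is linear, so treat each term independently.
(-3/4)·[L{sin(t)} = 1/(s^2 + 1)]; L{cos(6t)} = s/(s^2 + 36).

F(s) = s/(s^2 + 36) - 3/(4*(s^2 + 1))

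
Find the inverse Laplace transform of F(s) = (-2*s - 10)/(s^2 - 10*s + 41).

Complete the square in the denominator: s^2 - 10*s + 41 = (s - 5)^2 + 4^2.
Split the numerator to match: -2*s - 10 = -2·(s - 5) - 5·4.
Invert each term: -2·(s - 5)/((s - 5)^2 + 16) ↔ -2e^(5t)cos(4t); -5·4/((s - 5)^2 + 16) ↔ -5e^(5t)sin(4t).

-5*exp(5*t)*sin(4*t) - 2*exp(5*t)*cos(4*t)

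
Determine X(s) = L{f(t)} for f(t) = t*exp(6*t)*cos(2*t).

L{cos(2t)} = s/(s^2 + 4).
Multiplying by e^(6t) shifts s → s - 6, so L{exp(6*t)*cos(2*t)} = (s - 6)/((s - 6)^2 + 4).
Then apply L{t·g(t)} = -d/ds[G(s)] with G(s) = (s - 6)/((s - 6)^2 + 4):
differentiating 1 time and applying the sign gives (s - 8)*(s - 4)/(s^2 - 12*s + 40)^2.

X(s) = (s - 8)*(s - 4)/(s^2 - 12*s + 40)^2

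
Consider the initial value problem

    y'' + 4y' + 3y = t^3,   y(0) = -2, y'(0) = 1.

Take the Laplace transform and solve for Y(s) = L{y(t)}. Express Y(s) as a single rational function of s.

Y(s) = (-2*s^5 - 7*s^4 + 6)/(s^6 + 4*s^5 + 3*s^4)

Apply the Laplace transform to the equation.
The derivative rules (L{y''} = s^2 Y - s·y(0) - y'(0) and L{y'} = sY - y(0), with y(0) = -2, y'(0) = 1) turn the left side into (s^2 + 4*s + 3)Y - (-2*s - 7).
The right side is L{t^3} = 6/s^4.
So (s^2 + 4*s + 3)Y = 6/s^4 + (-2*s - 7).
Divide through and combine into a single rational function.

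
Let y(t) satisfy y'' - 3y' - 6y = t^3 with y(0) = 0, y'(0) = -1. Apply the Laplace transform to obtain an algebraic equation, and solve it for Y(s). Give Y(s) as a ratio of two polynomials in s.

Y(s) = (-s^4 + 6)/(s^6 - 3*s^5 - 6*s^4)

Laplace-transform each side.
With L{y''} = s^2 Y - s·y(0) - y'(0) and L{y'} = sY - y(0), with y(0) = 0, y'(0) = -1: the LHS transforms to (s^2 - 3*s - 6)Y - (-1).
The right side is L{t^3} = 6/s^4.
So (s^2 - 3*s - 6)Y = 6/s^4 + (-1).
Solve for Y(s) and write it as one ratio of polynomials.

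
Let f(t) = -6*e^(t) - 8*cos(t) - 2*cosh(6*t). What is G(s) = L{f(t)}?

By linearity of the Laplace transform, transform each term separately.
(-6)·[L{e^(t)} = 1/(s - 1)]; (-2)·[L{cosh(6t)} = s/(s^2 - 36)]; (-8)·[L{cos(t)} = s/(s^2 + 1)].

G(s) = -8*s/(s^2 + 1) - 2*s/(s^2 - 36) - 6/(s - 1)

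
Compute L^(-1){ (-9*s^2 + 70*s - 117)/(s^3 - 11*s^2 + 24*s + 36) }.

Factor the denominator: s^3 - 11*s^2 + 24*s + 36 = (s - 6)^2*(s + 1).
Partial fraction decomposition gives [-5/(s - 6)] + [-3/(s - 6)^2] + [-4/(s + 1)].
Invert each term: -5/(s - 6) ↔ -5e^(6t); -3/(s - 6)^2 ↔ -3t·e^(6t); -4/(s + 1) ↔ -4e^(-t).

-3*t*exp(6*t) - 5*exp(6*t) - 4*exp(-t)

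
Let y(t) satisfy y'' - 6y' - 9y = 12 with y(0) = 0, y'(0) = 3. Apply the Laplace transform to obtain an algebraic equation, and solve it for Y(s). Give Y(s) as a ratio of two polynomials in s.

Y(s) = (3*s + 12)/(s^3 - 6*s^2 - 9*s)

Laplace-transform each side.
With L{y''} = s^2 Y - s·y(0) - y'(0) and L{y'} = sY - y(0), with y(0) = 0, y'(0) = 3: the LHS transforms to (s^2 - 6*s - 9)Y - (3).
The right side is L{12} = 12/s.
So (s^2 - 6*s - 9)Y = 12/s + (3).
Solve for Y(s) and write it as one ratio of polynomials.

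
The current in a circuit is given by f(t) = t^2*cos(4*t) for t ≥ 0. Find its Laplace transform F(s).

L{cos(4t)} = s/(s^2 + 16).
Then apply L{t^2·g(t)} = (-1)^2 d^2/ds^2[G(s)] with G(s) = s/(s^2 + 16):
differentiating 2 times and applying the sign gives 2*s*(s^2 - 48)/(s^2 + 16)^3.

F(s) = 2*s*(s^2 - 48)/(s^2 + 16)^3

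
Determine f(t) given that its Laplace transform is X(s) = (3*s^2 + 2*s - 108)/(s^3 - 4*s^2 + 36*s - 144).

f(t) = -exp(4*t) + 3*sin(6*t) + 4*cos(6*t)

Factor the denominator: s^3 - 4*s^2 + 36*s - 144 = (s - 4)*(s^2 + 36).
Partial fraction decomposition gives [-1/(s - 4)] + [4*s/(s^2 + 36)] + [18/(s^2 + 36)].
Invert each term: -1/(s - 4) ↔ -e^(4t); 4·s/(s^2 + 36) ↔ 4cos(6t); 3·6/(s^2 + 36) ↔ 3sin(6t).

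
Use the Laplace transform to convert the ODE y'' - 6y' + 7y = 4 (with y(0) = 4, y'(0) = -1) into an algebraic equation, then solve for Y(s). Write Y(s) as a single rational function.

Y(s) = (4*s^2 - 25*s + 4)/(s^3 - 6*s^2 + 7*s)

Take the Laplace transform of both sides.
Using L{y''} = s^2 Y - s·y(0) - y'(0) and L{y'} = sY - y(0), with y(0) = 4, y'(0) = -1, the left side becomes (s^2 - 6*s + 7)Y - (4*s - 25).
The right side is L{4} = 4/s.
So (s^2 - 6*s + 7)Y = 4/s + (4*s - 25).
Solve for Y(s) and write it as one ratio of polynomials.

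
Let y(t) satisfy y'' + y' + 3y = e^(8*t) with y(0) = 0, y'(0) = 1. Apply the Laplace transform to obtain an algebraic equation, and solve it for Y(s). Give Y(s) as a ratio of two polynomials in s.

Y(s) = (s - 7)/(s^3 - 7*s^2 - 5*s - 24)

Take the Laplace transform of both sides.
Using L{y''} = s^2 Y - s·y(0) - y'(0) and L{y'} = sY - y(0), with y(0) = 0, y'(0) = 1, the left side becomes (s^2 + s + 3)Y - (1).
The right side is L{e^(8*t)} = 1/(s - 8).
So (s^2 + s + 3)Y = 1/(s - 8) + (1).
Isolate Y and clear denominators.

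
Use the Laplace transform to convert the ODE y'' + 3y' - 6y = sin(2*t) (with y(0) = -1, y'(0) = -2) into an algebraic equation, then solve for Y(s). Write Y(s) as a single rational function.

Y(s) = (-s^3 - 5*s^2 - 4*s - 18)/(s^4 + 3*s^3 - 2*s^2 + 12*s - 24)

Apply the Laplace transform to the equation.
With L{y''} = s^2 Y - s·y(0) - y'(0) and L{y'} = sY - y(0), with y(0) = -1, y'(0) = -2: the LHS transforms to (s^2 + 3*s - 6)Y - (-s - 5).
The right side is L{sin(2*t)} = 2/(s^2 + 4).
So (s^2 + 3*s - 6)Y = 2/(s^2 + 4) + (-s - 5).
Solve for Y(s) and write it as one ratio of polynomials.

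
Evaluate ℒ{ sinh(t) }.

1/(s^2 - 1)

L{sinh(t)} = 1/(s^2 - 1).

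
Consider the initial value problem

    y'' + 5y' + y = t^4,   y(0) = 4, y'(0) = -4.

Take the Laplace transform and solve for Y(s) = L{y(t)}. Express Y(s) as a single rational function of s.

Laplace-transform each side.
Using L{y''} = s^2 Y - s·y(0) - y'(0) and L{y'} = sY - y(0), with y(0) = 4, y'(0) = -4, the left side becomes (s^2 + 5*s + 1)Y - (4*s + 16).
The right side is L{t^4} = 24/s^5.
So (s^2 + 5*s + 1)Y = 24/s^5 + (4*s + 16).
Solve for Y(s) and write it as one ratio of polynomials.

Y(s) = (4*s^6 + 16*s^5 + 24)/(s^7 + 5*s^6 + s^5)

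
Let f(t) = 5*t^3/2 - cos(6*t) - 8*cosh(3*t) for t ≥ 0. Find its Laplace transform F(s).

F(s) = -s/(s^2 + 36) - 8*s/(s^2 - 9) + 15/s^4

By linearity of the Laplace transform, transform each term separately.
(-8)·[L{cosh(3t)} = s/(s^2 - 9)]; (5/2)·[L{t^3} = 3!/s^4 = 6/s^4]; (-1)·[L{cos(6t)} = s/(s^2 + 36)].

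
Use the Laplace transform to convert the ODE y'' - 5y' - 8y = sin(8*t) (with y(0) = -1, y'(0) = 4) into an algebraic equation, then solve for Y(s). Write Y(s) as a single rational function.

Apply the Laplace transform to the equation.
With L{y''} = s^2 Y - s·y(0) - y'(0) and L{y'} = sY - y(0), with y(0) = -1, y'(0) = 4: the LHS transforms to (s^2 - 5*s - 8)Y - (-s + 9).
The right side is L{sin(8*t)} = 8/(s^2 + 64).
So (s^2 - 5*s - 8)Y = 8/(s^2 + 64) + (-s + 9).
Solve for Y(s) and write it as one ratio of polynomials.

Y(s) = (-s^3 + 9*s^2 - 64*s + 584)/(s^4 - 5*s^3 + 56*s^2 - 320*s - 512)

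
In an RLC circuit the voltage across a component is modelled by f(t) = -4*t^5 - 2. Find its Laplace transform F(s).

By linearity of the Laplace transform, transform each term separately.
(-4)·[L{t^5} = 5!/s^6 = 120/s^6]; L{-2} = -2/s.

F(s) = -2/s - 480/s^6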